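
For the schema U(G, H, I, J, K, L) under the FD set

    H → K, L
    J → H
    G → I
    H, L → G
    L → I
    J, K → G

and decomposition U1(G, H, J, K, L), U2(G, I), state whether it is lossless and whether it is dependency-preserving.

lossless but not dependency-preserving

Lossless test: (G)⁺ = {G, I}, which contains all of one fragment — lossless.
Dependency preservation: the restricted closure of {L} across the fragments never reaches {I}, so L → I cannot be enforced without a join — not preserved.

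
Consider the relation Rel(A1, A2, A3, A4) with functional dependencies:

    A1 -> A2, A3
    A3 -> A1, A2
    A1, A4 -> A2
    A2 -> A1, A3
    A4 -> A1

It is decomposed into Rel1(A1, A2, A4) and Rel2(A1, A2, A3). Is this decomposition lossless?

Yes

Common attributes: Rel1 ∩ Rel2 = {A1, A2}.
Closure of {A1, A2}: A1 → A2, A3 applies, adding A3. So (A1, A2)⁺ = {A1, A2, A3}.
This closure contains every attribute of Rel2, so Rel1 ∩ Rel2 → Rel2. The join is lossless.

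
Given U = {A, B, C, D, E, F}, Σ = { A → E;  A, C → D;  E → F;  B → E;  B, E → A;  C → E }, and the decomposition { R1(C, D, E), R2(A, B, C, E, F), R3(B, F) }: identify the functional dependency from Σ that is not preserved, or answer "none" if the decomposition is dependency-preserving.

Check A, C → D: no single fragment contains all of {A, C, D}, and the restricted closure of {A, C} across the fragments never reaches {D}.
A → E is preserved.
E → F is preserved.
B → E is preserved.
B, E → A is preserved.
C → E is preserved.

A, C → D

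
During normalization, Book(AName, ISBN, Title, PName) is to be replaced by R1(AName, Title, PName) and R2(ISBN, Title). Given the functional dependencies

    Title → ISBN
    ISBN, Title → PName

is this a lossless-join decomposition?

Yes

Common attributes: R1 ∩ R2 = {Title}.
Closure of {Title}: Title → ISBN applies, adding ISBN; ISBN, Title → PName applies, adding PName. So (Title)⁺ = {ISBN, Title, PName}.
This closure contains every attribute of R2, so R1 ∩ R2 → R2. The join is lossless.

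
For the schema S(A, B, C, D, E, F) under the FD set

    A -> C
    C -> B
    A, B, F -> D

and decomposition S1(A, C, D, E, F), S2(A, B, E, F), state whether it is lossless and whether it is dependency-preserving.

lossless but not dependency-preserving

Lossless test: (A, E, F)⁺ = {A, B, C, D, E, F}, which contains all of one fragment — lossless.
Dependency preservation: the restricted closure of {C} across the fragments never reaches {B}, so C → B cannot be enforced without a join — not preserved.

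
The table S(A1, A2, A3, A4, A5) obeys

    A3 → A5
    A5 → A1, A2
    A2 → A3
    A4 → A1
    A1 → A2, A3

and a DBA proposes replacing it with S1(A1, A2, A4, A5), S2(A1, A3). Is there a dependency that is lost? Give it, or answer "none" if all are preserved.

A3 → A5: restricted closure across fragments reaches A5.
A5 → A1, A2 lies within S1.
A2 → A3: restricted closure across fragments reaches A3.
A4 → A1 lies within S1.
A1 → A2, A3: restricted closure across fragments reaches A2, A3.
Every dependency is enforceable on the fragments, so the decomposition is dependency-preserving.

none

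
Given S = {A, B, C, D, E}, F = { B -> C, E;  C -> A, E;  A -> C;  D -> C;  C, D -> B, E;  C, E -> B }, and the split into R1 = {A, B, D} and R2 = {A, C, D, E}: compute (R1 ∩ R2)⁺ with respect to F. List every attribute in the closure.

A, B, C, D, E

R1 ∩ R2 = {A, D}.
A → C applies, adding C
C, D → B, E applies, adding B, E
Closure: {A, B, C, D, E}.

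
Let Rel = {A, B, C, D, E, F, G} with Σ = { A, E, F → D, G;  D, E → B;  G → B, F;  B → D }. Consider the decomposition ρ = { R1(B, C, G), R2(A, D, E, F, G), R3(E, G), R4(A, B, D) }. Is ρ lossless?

Chase test. Columns are A, B, C, D, E, F, G; row i has aⱼ where attribute j ∈ Ri, else bᵢⱼ.
Initial tableau (one row per fragment):
  row 1: b11 a2 a3 b14 b15 b16 a7
  row 2: a1 b22 b23 a4 a5 a6 a7
  row 3: b31 b32 b33 b34 a5 b36 a7
  row 4: a1 a2 b43 a4 b45 b46 b47
Rows 1 and 2 agree on G; apply G→B, F and equate their B, F entries.
Rows 1 and 3 agree on G; apply G→B, F and equate their B, F entries.
Rows 1 and 2 agree on B; apply B→D and equate their D entries.
Rows 1 and 3 agree on B; apply B→D and equate their D entries.
No row becomes fully distinguished — the join is lossy.

No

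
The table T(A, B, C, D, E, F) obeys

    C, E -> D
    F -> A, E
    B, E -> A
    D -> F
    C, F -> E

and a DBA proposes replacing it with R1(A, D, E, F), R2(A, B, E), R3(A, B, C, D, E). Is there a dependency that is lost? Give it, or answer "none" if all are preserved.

C, E → D lies within R3.
F → A, E lies within R1.
B, E → A lies within R2.
D → F lies within R1.
C, F → E: restricted closure across fragments reaches E.
Every dependency is enforceable on the fragments, so the decomposition is dependency-preserving.

none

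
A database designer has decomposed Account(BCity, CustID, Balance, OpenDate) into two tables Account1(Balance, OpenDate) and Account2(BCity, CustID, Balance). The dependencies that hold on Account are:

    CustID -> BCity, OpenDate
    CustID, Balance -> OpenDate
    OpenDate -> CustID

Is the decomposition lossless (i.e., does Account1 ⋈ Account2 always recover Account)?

Common attributes: Account1 ∩ Account2 = {Balance}.
No dependency enlarges {Balance}, so (Balance)⁺ = {Balance}.
The closure contains neither all of Account1 = {Balance, OpenDate} nor all of Account2 = {BCity, CustID, Balance}, so the common attributes are not a superkey of either fragment. The join is lossy.

No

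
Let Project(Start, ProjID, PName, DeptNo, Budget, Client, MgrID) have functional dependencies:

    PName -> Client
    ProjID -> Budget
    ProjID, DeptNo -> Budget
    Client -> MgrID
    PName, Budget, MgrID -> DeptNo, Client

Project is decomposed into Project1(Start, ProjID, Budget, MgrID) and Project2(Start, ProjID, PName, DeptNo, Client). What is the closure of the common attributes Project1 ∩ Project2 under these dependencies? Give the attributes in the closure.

Project1 ∩ Project2 = {Start, ProjID}.
ProjID → Budget applies, adding Budget
Closure: {Start, ProjID, Budget}.

Start, ProjID, Budget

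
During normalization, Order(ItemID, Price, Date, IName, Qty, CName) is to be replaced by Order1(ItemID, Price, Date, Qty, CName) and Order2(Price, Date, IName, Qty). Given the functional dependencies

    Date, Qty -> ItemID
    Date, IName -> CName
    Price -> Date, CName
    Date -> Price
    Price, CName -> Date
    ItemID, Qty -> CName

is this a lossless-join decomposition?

Yes

Common attributes: Order1 ∩ Order2 = {Price, Date, Qty}.
Closure of {Price, Date, Qty}: Date, Qty → ItemID applies, adding ItemID; Price → Date, CName applies, adding CName. So (Price, Date, Qty)⁺ = {ItemID, Price, Date, Qty, CName}.
This closure contains every attribute of Order1, so Order1 ∩ Order2 → Order1. The join is lossless.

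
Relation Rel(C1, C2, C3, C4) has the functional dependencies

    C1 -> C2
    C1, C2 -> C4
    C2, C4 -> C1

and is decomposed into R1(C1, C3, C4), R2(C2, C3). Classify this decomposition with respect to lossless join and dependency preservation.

Lossless test: (C3)⁺ = {C3}, which is a superkey of neither fragment — lossy.
Dependency preservation: the restricted closure of {C1} across the fragments never reaches {C2}, so C1 → C2 cannot be enforced without a join — not preserved.

lossy and not dependency-preserving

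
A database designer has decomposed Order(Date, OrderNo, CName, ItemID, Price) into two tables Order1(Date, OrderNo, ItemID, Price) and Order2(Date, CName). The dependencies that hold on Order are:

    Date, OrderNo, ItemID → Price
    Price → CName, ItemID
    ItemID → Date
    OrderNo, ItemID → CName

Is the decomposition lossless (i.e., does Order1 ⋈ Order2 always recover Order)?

Common attributes: Order1 ∩ Order2 = {Date}.
No dependency enlarges {Date}, so (Date)⁺ = {Date}.
The closure contains neither all of Order1 = {Date, OrderNo, ItemID, Price} nor all of Order2 = {Date, CName}, so the common attributes are not a superkey of either fragment. The join is lossy.

No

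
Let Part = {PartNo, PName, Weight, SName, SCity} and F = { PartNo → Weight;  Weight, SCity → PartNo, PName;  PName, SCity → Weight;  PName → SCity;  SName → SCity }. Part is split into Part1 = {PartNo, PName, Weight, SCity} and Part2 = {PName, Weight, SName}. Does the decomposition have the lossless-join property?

Yes

Common attributes: Part1 ∩ Part2 = {PName, Weight}.
Closure of {PName, Weight}: PName → SCity applies, adding SCity; Weight, SCity → PartNo, PName applies, adding PartNo. So (PName, Weight)⁺ = {PartNo, PName, Weight, SCity}.
This closure contains every attribute of Part1, so Part1 ∩ Part2 → Part1. The join is lossless.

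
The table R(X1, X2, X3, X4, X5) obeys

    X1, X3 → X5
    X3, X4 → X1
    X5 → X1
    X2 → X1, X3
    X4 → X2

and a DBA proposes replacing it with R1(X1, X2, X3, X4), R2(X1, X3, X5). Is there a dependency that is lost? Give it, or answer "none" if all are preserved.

none

X1, X3 → X5 lies within R2.
X3, X4 → X1 lies within R1.
X5 → X1 lies within R2.
X2 → X1, X3 lies within R1.
X4 → X2 lies within R1.
Every dependency is enforceable on the fragments, so the decomposition is dependency-preserving.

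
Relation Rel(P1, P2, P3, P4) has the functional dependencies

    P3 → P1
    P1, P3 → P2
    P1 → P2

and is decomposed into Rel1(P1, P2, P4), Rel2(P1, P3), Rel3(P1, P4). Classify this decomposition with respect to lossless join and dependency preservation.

Lossless test (chase): Rows 1 and 2 agree on P1; apply P1→P2 and equate their P2 entries. Rows 1 and 3 agree on P1; apply P1→P2 and equate their P2 entries. No row becomes fully distinguished — the join is lossy.
Dependency preservation: P1, P3 → P2 is not contained in any single fragment, but the restricted closure of its left-hand side across the fragments still reaches the right-hand side; the remaining FDs each lie inside some fragment. All dependencies are preserved.

lossy but dependency-preserving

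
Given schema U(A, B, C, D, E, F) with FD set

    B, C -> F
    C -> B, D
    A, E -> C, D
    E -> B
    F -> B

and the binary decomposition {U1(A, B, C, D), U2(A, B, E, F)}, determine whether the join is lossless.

No

Common attributes: U1 ∩ U2 = {A, B}.
No dependency enlarges {A, B}, so (A, B)⁺ = {A, B}.
The closure contains neither all of U1 = {A, B, C, D} nor all of U2 = {A, B, E, F}, so the common attributes are not a superkey of either fragment. The join is lossy.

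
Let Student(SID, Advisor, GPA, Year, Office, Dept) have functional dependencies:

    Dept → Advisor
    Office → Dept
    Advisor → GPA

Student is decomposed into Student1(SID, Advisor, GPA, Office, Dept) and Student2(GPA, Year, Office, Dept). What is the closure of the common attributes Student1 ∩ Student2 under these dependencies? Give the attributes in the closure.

Student1 ∩ Student2 = {GPA, Office, Dept}.
Dept → Advisor applies, adding Advisor
Closure: {Advisor, GPA, Office, Dept}.

Advisor, GPA, Office, Dept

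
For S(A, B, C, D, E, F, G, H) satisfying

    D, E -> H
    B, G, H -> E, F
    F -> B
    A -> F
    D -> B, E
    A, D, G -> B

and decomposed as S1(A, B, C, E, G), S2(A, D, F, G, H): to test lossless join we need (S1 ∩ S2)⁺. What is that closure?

A, B, F, G

S1 ∩ S2 = {A, G}.
A → F applies, adding F
F → B applies, adding B
Closure: {A, B, F, G}.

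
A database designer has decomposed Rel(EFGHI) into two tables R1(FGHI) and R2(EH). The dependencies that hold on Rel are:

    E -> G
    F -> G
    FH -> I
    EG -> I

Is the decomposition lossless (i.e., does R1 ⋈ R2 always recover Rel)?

Common attributes: R1 ∩ R2 = {H}.
No dependency enlarges {H}, so (H)⁺ = {H}.
The closure contains neither all of R1 = {FGHI} nor all of R2 = {EH}, so the common attributes are not a superkey of either fragment. The join is lossy.

No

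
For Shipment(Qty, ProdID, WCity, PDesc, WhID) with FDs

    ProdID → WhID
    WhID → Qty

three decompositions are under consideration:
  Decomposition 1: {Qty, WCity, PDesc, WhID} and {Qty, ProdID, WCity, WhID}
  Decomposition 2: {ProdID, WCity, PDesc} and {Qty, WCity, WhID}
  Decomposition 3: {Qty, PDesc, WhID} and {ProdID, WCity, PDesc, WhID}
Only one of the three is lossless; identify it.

Decomposition 1: common = {Qty, WCity, WhID}, closure = {Qty, WCity, WhID} → lossy.
Decomposition 2: common = {WCity}, closure = {WCity} → lossy.
Decomposition 3: common = {PDesc, WhID}, closure = {Qty, PDesc, WhID} → lossless.

Decomposition 3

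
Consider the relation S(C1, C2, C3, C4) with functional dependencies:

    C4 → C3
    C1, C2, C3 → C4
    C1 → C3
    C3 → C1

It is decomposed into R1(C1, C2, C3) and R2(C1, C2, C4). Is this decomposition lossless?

Yes

Common attributes: R1 ∩ R2 = {C1, C2}.
Closure of {C1, C2}: C1 → C3 applies, adding C3; C1, C2, C3 → C4 applies, adding C4. So (C1, C2)⁺ = {C1, C2, C3, C4}.
This closure contains every attribute of R1, so R1 ∩ R2 → R1. The join is lossless.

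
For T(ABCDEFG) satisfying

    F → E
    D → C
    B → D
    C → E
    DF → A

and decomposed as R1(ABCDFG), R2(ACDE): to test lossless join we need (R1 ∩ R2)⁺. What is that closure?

R1 ∩ R2 = {ACD}.
C → E applies, adding E
Closure: {ACDE}.

ACDE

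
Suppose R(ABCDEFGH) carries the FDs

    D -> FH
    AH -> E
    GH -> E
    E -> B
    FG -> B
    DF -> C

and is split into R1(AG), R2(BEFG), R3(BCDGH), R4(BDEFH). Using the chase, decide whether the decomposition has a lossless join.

No

Chase test. Columns are ABCDEFGH; row i has aⱼ where attribute j ∈ Ri, else bᵢⱼ.
Initial tableau (one row per fragment):
  row 1: a1 b12 b13 b14 b15 b16 a7 b18
  row 2: b21 a2 b23 b24 a5 a6 a7 b28
  row 3: b31 a2 a3 a4 b35 b36 a7 a8
  row 4: b41 a2 b43 a4 a5 a6 b47 a8
Rows 3 and 4 agree on D; apply D→FH and equate their FH entries.
Rows 3 and 4 agree on DF; apply DF→C and equate their C entries.
No row becomes fully distinguished — the join is lossy.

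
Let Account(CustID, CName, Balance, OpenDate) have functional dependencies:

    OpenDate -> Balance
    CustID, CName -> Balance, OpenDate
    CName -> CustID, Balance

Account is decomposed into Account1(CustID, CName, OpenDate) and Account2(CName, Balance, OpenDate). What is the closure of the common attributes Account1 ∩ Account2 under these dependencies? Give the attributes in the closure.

CustID, CName, Balance, OpenDate

Account1 ∩ Account2 = {CName, OpenDate}.
OpenDate → Balance applies, adding Balance
CName → CustID, Balance applies, adding CustID
Closure: {CustID, CName, Balance, OpenDate}.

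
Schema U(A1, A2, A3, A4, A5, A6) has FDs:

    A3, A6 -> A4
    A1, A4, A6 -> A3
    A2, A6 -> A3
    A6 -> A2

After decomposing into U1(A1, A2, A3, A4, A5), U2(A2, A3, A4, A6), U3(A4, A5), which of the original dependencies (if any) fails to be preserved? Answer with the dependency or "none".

none

A3, A6 → A4 lies within U2.
A1, A4, A6 → A3: restricted closure across fragments reaches A3.
A2, A6 → A3 lies within U2.
A6 → A2 lies within U2.
Every dependency is enforceable on the fragments, so the decomposition is dependency-preserving.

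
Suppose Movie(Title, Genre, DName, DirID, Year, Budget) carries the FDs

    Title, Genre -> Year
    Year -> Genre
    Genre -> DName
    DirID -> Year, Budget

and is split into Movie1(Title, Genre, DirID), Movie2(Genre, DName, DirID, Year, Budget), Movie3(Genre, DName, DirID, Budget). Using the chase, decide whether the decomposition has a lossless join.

Chase test. Columns are Title, Genre, DName, DirID, Year, Budget; row i has aⱼ where attribute j ∈ Moviei, else bᵢⱼ.
Initial tableau (one row per fragment):
  row 1: a1 a2 b13 a4 b15 b16
  row 2: b21 a2 a3 a4 a5 a6
  row 3: b31 a2 a3 a4 b35 a6
Rows 1 and 2 agree on Genre; apply Genre→DName and equate their DName entries.
Rows 1 and 2 agree on DirID; apply DirID→Year, Budget and equate their Year, Budget entries.
Rows 1 and 3 agree on DirID; apply DirID→Year, Budget and equate their Year, Budget entries.
Row 1 is now all distinguished symbols — the join is lossless.

Yes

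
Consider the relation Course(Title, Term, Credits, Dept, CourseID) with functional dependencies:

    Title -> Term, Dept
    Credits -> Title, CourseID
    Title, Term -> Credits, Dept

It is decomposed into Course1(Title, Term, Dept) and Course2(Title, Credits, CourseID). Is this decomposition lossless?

Common attributes: Course1 ∩ Course2 = {Title}.
Closure of {Title}: Title → Term, Dept applies, adding Term, Dept; Title, Term → Credits, Dept applies, adding Credits; Credits → Title, CourseID applies, adding CourseID. So (Title)⁺ = {Title, Term, Credits, Dept, CourseID}.
This closure contains every attribute of Course1, so Course1 ∩ Course2 → Course1. The join is lossless.

Yes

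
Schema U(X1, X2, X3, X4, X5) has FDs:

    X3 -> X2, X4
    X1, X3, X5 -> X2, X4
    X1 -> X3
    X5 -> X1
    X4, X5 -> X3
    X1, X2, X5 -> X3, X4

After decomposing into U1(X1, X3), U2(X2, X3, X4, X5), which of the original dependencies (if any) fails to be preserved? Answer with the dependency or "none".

Check X5 → X1: no single fragment contains all of {X1, X5}, and the restricted closure of {X5} across the fragments never reaches {X1}.
X3 → X2, X4 is preserved.
X1, X3, X5 → X2, X4 is preserved.
X1 → X3 is preserved.
X4, X5 → X3 is preserved.
X1, X2, X5 → X3, X4 is preserved.

X5 -> X1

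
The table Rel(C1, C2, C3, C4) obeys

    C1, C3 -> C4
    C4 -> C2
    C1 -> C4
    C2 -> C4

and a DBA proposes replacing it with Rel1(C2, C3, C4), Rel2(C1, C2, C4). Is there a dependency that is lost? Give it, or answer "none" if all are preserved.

C1, C3 → C4: restricted closure across fragments reaches C4.
C4 → C2 lies within Rel1.
C1 → C4 lies within Rel2.
C2 → C4 lies within Rel1.
Every dependency is enforceable on the fragments, so the decomposition is dependency-preserving.

none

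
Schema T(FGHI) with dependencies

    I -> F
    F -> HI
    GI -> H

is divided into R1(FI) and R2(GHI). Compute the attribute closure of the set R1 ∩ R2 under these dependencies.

R1 ∩ R2 = {I}.
I → F applies, adding F
F → HI applies, adding H
Closure: {FHI}.

FHI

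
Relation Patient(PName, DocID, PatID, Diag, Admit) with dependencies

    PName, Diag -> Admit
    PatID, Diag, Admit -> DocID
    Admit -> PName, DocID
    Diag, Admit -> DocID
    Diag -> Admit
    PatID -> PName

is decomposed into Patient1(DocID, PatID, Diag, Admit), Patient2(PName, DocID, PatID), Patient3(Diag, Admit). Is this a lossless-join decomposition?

Yes

Chase test. Columns are PName, DocID, PatID, Diag, Admit; row i has aⱼ where attribute j ∈ Patienti, else bᵢⱼ.
Initial tableau (one row per fragment):
  row 1: b11 a2 a3 a4 a5
  row 2: a1 a2 a3 b24 b25
  row 3: b31 b32 b33 a4 a5
Rows 1 and 3 agree on Admit; apply Admit→PName, DocID and equate their PName, DocID entries.
Rows 1 and 2 agree on PatID; apply PatID→PName and equate their PName entries.
Row 1 is now all distinguished symbols — the join is lossless.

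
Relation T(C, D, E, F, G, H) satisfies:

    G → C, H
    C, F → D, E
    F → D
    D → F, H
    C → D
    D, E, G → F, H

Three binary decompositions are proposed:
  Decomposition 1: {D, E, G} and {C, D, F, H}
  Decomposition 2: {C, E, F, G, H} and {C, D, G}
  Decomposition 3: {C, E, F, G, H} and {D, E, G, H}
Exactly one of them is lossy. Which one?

Decomposition 1: common = {D}, closure = {D, F, H} → lossy.
Decomposition 2: common = {C, G}, closure = {C, D, E, F, G, H} → lossless.
Decomposition 3: common = {E, G, H}, closure = {C, D, E, F, G, H} → lossless.

Decomposition 1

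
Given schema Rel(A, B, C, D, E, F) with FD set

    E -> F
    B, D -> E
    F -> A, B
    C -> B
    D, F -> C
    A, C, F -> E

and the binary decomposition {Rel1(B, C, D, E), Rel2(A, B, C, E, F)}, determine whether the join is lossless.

Yes

Common attributes: Rel1 ∩ Rel2 = {B, C, E}.
Closure of {B, C, E}: E → F applies, adding F; F → A, B applies, adding A. So (B, C, E)⁺ = {A, B, C, E, F}.
This closure contains every attribute of Rel2, so Rel1 ∩ Rel2 → Rel2. The join is lossless.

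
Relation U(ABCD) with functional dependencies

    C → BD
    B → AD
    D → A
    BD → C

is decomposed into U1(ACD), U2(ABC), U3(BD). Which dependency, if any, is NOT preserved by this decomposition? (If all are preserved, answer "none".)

C → BD: restricted closure across fragments reaches BD.
B → AD: restricted closure across fragments reaches AD.
D → A lies within U1.
BD → C: restricted closure across fragments reaches C.
Every dependency is enforceable on the fragments, so the decomposition is dependency-preserving.

none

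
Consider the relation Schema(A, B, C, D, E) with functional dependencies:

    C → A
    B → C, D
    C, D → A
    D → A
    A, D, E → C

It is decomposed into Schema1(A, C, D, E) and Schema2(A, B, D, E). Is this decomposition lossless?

Yes

Common attributes: Schema1 ∩ Schema2 = {A, D, E}.
Closure of {A, D, E}: A, D, E → C applies, adding C. So (A, D, E)⁺ = {A, C, D, E}.
This closure contains every attribute of Schema1, so Schema1 ∩ Schema2 → Schema1. The join is lossless.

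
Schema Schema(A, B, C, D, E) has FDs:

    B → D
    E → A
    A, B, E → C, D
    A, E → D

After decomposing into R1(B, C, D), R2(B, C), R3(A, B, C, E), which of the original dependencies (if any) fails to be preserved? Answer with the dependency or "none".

A, E → D

Check A, E → D: no single fragment contains all of {A, D, E}, and the restricted closure of {A, E} across the fragments never reaches {D}.
B → D is preserved.
E → A is preserved.
A, B, E → C, D is preserved.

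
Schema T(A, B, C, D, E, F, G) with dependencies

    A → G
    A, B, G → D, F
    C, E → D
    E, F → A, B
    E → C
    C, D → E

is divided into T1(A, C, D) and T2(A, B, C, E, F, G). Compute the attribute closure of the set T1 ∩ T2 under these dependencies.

T1 ∩ T2 = {A, C}.
A → G applies, adding G
Closure: {A, C, G}.

A, C, G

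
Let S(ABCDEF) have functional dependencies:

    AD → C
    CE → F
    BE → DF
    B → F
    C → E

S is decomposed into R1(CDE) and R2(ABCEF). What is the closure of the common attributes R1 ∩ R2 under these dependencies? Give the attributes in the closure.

R1 ∩ R2 = {CE}.
CE → F applies, adding F
Closure: {CEF}.

CEF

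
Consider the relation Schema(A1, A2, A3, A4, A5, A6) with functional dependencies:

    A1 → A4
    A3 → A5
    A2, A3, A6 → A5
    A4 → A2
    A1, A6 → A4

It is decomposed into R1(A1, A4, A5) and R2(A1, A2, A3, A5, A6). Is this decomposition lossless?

Yes

Common attributes: R1 ∩ R2 = {A1, A5}.
Closure of {A1, A5}: A1 → A4 applies, adding A4; A4 → A2 applies, adding A2. So (A1, A5)⁺ = {A1, A2, A4, A5}.
This closure contains every attribute of R1, so R1 ∩ R2 → R1. The join is lossless.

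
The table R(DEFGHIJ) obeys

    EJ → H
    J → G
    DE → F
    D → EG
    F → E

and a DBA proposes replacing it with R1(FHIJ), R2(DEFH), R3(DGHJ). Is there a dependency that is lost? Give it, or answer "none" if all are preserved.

EJ → H

Check EJ → H: no single fragment contains all of {EHJ}, and the restricted closure of {EJ} across the fragments never reaches {H}.
J → G is preserved.
DE → F is preserved.
D → EG is preserved.
F → E is preserved.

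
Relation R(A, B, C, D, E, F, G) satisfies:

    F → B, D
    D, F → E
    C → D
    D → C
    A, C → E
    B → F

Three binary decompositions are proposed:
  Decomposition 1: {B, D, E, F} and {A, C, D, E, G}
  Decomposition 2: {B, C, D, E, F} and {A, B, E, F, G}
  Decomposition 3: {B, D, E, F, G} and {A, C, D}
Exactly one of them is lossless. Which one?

Decomposition 1: common = {D, E}, closure = {C, D, E} → lossy.
Decomposition 2: common = {B, E, F}, closure = {B, C, D, E, F} → lossless.
Decomposition 3: common = {D}, closure = {C, D} → lossy.

Decomposition 2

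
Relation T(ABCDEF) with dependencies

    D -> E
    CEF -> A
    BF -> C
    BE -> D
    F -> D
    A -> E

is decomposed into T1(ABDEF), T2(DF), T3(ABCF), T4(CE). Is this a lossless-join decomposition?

Chase test. Columns are ABCDEF; row i has aⱼ where attribute j ∈ Ti, else bᵢⱼ.
Initial tableau (one row per fragment):
  row 1: a1 a2 b13 a4 a5 a6
  row 2: b21 b22 b23 a4 b25 a6
  row 3: a1 a2 a3 b34 b35 a6
  row 4: b41 b42 a3 b44 a5 b46
Rows 1 and 2 agree on D; apply D→E and equate their E entries.
Rows 1 and 3 agree on BF; apply BF→C and equate their C entries.
Rows 1 and 3 agree on F; apply F→D and equate their D entries.
Rows 1 and 3 agree on A; apply A→E and equate their E entries.
Row 1 is now all distinguished symbols — the join is lossless.

Yes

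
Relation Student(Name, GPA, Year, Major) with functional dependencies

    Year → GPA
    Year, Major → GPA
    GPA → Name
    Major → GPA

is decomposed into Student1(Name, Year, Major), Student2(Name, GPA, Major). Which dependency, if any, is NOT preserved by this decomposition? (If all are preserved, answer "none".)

Check Year → GPA: no single fragment contains all of {GPA, Year}, and the restricted closure of {Year} across the fragments never reaches {GPA}.
Year, Major → GPA is preserved.
GPA → Name is preserved.
Major → GPA is preserved.

Year → GPA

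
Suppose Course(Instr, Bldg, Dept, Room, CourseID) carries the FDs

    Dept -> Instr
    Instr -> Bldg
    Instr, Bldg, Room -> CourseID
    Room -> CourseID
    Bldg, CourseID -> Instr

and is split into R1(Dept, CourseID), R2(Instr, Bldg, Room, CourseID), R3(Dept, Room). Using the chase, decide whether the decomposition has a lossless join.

No

Chase test. Columns are Instr, Bldg, Dept, Room, CourseID; row i has aⱼ where attribute j ∈ Ri, else bᵢⱼ.
Initial tableau (one row per fragment):
  row 1: b11 b12 a3 b14 a5
  row 2: a1 a2 b23 a4 a5
  row 3: b31 b32 a3 a4 b35
Rows 1 and 3 agree on Dept; apply Dept→Instr and equate their Instr entries.
Rows 1 and 3 agree on Instr; apply Instr→Bldg and equate their Bldg entries.
Rows 2 and 3 agree on Room; apply Room→CourseID and equate their CourseID entries.
No row becomes fully distinguished — the join is lossy.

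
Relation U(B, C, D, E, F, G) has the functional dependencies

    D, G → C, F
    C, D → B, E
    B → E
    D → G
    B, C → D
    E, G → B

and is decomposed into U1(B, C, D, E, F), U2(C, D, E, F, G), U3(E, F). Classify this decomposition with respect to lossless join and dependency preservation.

lossless but not dependency-preserving

Lossless test (chase): Rows 1 and 2 agree on C, D; apply C, D→B, E and equate their B, E entries. Rows 1 and 2 agree on D; apply D→G and equate their G entries. Row 1 is now all distinguished symbols — the join is lossless.
Dependency preservation: the restricted closure of {E, G} across the fragments never reaches {B}, so E, G → B cannot be enforced without a join — not preserved.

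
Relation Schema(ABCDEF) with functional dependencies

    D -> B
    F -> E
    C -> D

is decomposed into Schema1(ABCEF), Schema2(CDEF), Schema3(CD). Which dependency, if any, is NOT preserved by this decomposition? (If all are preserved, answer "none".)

Check D → B: no single fragment contains all of {BD}, and the restricted closure of {D} across the fragments never reaches {B}.
F → E is preserved.
C → D is preserved.

D -> B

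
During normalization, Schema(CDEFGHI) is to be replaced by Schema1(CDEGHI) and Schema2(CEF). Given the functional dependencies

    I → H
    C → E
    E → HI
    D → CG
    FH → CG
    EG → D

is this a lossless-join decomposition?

Common attributes: Schema1 ∩ Schema2 = {CE}.
Closure of {CE}: E → HI applies, adding HI. So (CE)⁺ = {CEHI}.
The closure contains neither all of Schema1 = {CDEGHI} nor all of Schema2 = {CEF}, so the common attributes are not a superkey of either fragment. The join is lossy.

No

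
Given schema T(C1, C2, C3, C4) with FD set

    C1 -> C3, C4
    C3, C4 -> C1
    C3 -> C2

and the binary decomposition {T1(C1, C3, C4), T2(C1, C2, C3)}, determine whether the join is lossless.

Common attributes: T1 ∩ T2 = {C1, C3}.
Closure of {C1, C3}: C1 → C3, C4 applies, adding C4; C3 → C2 applies, adding C2. So (C1, C3)⁺ = {C1, C2, C3, C4}.
This closure contains every attribute of T1, so T1 ∩ T2 → T1. The join is lossless.

Yes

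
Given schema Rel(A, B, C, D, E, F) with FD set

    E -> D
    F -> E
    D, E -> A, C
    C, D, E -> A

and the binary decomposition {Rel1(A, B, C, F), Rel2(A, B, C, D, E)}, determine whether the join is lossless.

Common attributes: Rel1 ∩ Rel2 = {A, B, C}.
No dependency enlarges {A, B, C}, so (A, B, C)⁺ = {A, B, C}.
The closure contains neither all of Rel1 = {A, B, C, F} nor all of Rel2 = {A, B, C, D, E}, so the common attributes are not a superkey of either fragment. The join is lossy.

No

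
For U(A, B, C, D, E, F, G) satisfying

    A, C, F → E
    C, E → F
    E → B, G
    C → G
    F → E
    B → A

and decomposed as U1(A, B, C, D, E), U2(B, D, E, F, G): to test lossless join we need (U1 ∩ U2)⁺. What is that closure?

U1 ∩ U2 = {B, D, E}.
E → B, G applies, adding G
B → A applies, adding A
Closure: {A, B, D, E, G}.

A, B, D, E, G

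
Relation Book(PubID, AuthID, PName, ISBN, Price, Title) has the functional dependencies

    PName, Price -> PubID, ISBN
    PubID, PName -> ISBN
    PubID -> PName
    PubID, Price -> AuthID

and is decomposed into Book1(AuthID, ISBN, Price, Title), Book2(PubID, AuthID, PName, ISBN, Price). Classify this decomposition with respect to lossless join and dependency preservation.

Lossless test: (AuthID, ISBN, Price)⁺ = {AuthID, ISBN, Price}, which is a superkey of neither fragment — lossy.
Dependency preservation: every FD's attributes lie within a single fragment, so each can be enforced locally — preserved.

lossy but dependency-preserving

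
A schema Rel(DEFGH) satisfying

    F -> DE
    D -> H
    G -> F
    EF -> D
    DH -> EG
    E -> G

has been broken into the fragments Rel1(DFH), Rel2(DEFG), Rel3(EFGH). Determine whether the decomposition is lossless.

Yes

Chase test. Columns are DEFGH; row i has aⱼ where attribute j ∈ Reli, else bᵢⱼ.
Initial tableau (one row per fragment):
  row 1: a1 b12 a3 b14 a5
  row 2: a1 a2 a3 a4 b25
  row 3: b31 a2 a3 a4 a5
Rows 1 and 2 agree on F; apply F→DE and equate their DE entries.
Rows 1 and 3 agree on F; apply F→DE and equate their DE entries.
Rows 1 and 2 agree on D; apply D→H and equate their H entries.
Rows 1 and 2 agree on DH; apply DH→EG and equate their EG entries.
Row 1 is now all distinguished symbols — the join is lossless.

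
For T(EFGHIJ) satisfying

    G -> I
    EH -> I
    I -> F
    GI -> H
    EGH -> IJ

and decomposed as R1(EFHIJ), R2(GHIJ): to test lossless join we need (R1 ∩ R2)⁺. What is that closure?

R1 ∩ R2 = {HIJ}.
I → F applies, adding F
Closure: {FHIJ}.

FHIJ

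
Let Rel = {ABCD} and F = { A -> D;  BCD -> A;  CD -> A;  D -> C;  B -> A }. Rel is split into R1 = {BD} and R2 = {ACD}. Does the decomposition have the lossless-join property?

Yes

Common attributes: R1 ∩ R2 = {D}.
Closure of {D}: D → C applies, adding C; CD → A applies, adding A. So (D)⁺ = {ACD}.
This closure contains every attribute of R2, so R1 ∩ R2 → R2. The join is lossless.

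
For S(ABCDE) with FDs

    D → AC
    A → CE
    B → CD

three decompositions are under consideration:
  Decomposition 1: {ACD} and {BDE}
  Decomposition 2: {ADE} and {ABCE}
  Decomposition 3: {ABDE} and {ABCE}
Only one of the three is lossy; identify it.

Decomposition 2

Decomposition 1: common = {D}, closure = {ACDE} → lossless.
Decomposition 2: common = {AE}, closure = {ACE} → lossy.
Decomposition 3: common = {ABE}, closure = {ABCDE} → lossless.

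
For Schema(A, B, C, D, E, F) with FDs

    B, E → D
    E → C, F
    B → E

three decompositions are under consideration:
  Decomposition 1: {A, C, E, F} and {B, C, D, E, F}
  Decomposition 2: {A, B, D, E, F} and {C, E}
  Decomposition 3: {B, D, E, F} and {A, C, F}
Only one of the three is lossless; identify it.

Decomposition 1: common = {C, E, F}, closure = {C, E, F} → lossy.
Decomposition 2: common = {E}, closure = {C, E, F} → lossless.
Decomposition 3: common = {F}, closure = {F} → lossy.

Decomposition 2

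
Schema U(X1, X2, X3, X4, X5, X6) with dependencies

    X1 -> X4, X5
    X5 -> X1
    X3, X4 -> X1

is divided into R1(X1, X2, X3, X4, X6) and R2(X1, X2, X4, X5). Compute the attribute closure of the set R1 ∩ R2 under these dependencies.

X1, X2, X4, X5

R1 ∩ R2 = {X1, X2, X4}.
X1 → X4, X5 applies, adding X5
Closure: {X1, X2, X4, X5}.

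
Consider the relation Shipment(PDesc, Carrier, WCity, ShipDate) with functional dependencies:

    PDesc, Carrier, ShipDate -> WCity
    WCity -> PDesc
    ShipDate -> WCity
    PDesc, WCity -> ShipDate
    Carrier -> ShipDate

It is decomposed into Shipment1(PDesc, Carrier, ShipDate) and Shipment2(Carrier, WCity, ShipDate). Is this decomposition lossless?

Yes

Common attributes: Shipment1 ∩ Shipment2 = {Carrier, ShipDate}.
Closure of {Carrier, ShipDate}: ShipDate → WCity applies, adding WCity; WCity → PDesc applies, adding PDesc. So (Carrier, ShipDate)⁺ = {PDesc, Carrier, WCity, ShipDate}.
This closure contains every attribute of Shipment1, so Shipment1 ∩ Shipment2 → Shipment1. The join is lossless.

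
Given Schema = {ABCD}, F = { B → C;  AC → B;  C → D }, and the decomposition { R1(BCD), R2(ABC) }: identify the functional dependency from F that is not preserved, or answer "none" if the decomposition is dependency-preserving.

none

B → C lies within R1.
AC → B lies within R2.
C → D lies within R1.
Every dependency is enforceable on the fragments, so the decomposition is dependency-preserving.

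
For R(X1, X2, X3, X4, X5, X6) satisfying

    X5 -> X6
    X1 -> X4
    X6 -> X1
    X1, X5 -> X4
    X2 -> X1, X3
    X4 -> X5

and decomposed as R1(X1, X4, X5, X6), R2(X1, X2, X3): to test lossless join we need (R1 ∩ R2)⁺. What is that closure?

R1 ∩ R2 = {X1}.
X1 → X4 applies, adding X4
X4 → X5 applies, adding X5
X5 → X6 applies, adding X6
Closure: {X1, X4, X5, X6}.

X1, X4, X5, X6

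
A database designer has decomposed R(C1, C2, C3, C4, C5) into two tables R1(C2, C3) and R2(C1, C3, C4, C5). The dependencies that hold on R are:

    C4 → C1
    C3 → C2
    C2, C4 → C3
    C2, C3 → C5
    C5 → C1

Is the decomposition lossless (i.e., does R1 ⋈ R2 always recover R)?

Common attributes: R1 ∩ R2 = {C3}.
Closure of {C3}: C3 → C2 applies, adding C2; C2, C3 → C5 applies, adding C5; C5 → C1 applies, adding C1. So (C3)⁺ = {C1, C2, C3, C5}.
This closure contains every attribute of R1, so R1 ∩ R2 → R1. The join is lossless.

Yes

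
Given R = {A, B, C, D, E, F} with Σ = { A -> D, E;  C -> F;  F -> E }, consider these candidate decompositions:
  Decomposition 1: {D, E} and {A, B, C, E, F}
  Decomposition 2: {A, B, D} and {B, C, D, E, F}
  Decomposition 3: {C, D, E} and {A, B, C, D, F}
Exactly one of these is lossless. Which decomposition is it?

Decomposition 1: common = {E}, closure = {E} → lossy.
Decomposition 2: common = {B, D}, closure = {B, D} → lossy.
Decomposition 3: common = {C, D}, closure = {C, D, E, F} → lossless.

Decomposition 3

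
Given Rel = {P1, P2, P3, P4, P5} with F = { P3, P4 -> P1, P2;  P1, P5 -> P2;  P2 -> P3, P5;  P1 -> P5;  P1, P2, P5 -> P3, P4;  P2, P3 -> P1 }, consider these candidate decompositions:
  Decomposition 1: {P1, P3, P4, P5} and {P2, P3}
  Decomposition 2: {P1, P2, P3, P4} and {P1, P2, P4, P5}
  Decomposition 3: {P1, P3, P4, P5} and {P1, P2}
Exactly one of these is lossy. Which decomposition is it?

Decomposition 1

Decomposition 1: common = {P3}, closure = {P3} → lossy.
Decomposition 2: common = {P1, P2, P4}, closure = {P1, P2, P3, P4, P5} → lossless.
Decomposition 3: common = {P1}, closure = {P1, P2, P3, P4, P5} → lossless.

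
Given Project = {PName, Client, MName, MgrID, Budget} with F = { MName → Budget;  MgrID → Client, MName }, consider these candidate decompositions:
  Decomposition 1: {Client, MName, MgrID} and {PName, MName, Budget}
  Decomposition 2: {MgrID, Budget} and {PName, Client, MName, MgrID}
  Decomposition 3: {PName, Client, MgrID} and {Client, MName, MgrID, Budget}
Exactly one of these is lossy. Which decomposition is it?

Decomposition 1

Decomposition 1: common = {MName}, closure = {MName, Budget} → lossy.
Decomposition 2: common = {MgrID}, closure = {Client, MName, MgrID, Budget} → lossless.
Decomposition 3: common = {Client, MgrID}, closure = {Client, MName, MgrID, Budget} → lossless.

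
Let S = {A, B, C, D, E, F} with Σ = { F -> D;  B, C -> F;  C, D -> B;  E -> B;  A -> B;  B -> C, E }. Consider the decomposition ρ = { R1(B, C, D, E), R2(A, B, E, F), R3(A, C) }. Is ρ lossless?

Yes

Chase test. Columns are A, B, C, D, E, F; row i has aⱼ where attribute j ∈ Ri, else bᵢⱼ.
Initial tableau (one row per fragment):
  row 1: b11 a2 a3 a4 a5 b16
  row 2: a1 a2 b23 b24 a5 a6
  row 3: a1 b32 a3 b34 b35 b36
Rows 2 and 3 agree on A; apply A→B and equate their B entries.
Rows 1 and 2 agree on B; apply B→C, E and equate their C, E entries.
Rows 1 and 3 agree on B; apply B→C, E and equate their C, E entries.
Rows 1 and 2 agree on B, C; apply B, C→F and equate their F entries.
Rows 1 and 3 agree on B, C; apply B, C→F and equate their F entries.
Rows 1 and 2 agree on F; apply F→D and equate their D entries.
Rows 1 and 3 agree on F; apply F→D and equate their D entries.
Row 2 is now all distinguished symbols — the join is lossless.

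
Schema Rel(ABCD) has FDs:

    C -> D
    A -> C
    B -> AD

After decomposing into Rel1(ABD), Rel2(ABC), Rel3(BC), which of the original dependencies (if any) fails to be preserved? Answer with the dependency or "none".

C -> D

Check C → D: no single fragment contains all of {CD}, and the restricted closure of {C} across the fragments never reaches {D}.
A → C is preserved.
B → AD is preserved.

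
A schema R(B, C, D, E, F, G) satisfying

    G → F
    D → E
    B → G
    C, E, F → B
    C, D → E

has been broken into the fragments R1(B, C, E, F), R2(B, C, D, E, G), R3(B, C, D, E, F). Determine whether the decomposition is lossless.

Yes

Chase test. Columns are B, C, D, E, F, G; row i has aⱼ where attribute j ∈ Ri, else bᵢⱼ.
Initial tableau (one row per fragment):
  row 1: a1 a2 b13 a4 a5 b16
  row 2: a1 a2 a3 a4 b25 a6
  row 3: a1 a2 a3 a4 a5 b36
Rows 1 and 2 agree on B; apply B→G and equate their G entries.
Rows 1 and 3 agree on B; apply B→G and equate their G entries.
Rows 1 and 2 agree on G; apply G→F and equate their F entries.
Row 2 is now all distinguished symbols — the join is lossless.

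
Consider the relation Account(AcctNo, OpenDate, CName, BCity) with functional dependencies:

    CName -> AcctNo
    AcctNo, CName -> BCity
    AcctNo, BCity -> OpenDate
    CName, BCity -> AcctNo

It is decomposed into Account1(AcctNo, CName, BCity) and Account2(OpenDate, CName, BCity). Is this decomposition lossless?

Common attributes: Account1 ∩ Account2 = {CName, BCity}.
Closure of {CName, BCity}: CName → AcctNo applies, adding AcctNo; AcctNo, BCity → OpenDate applies, adding OpenDate. So (CName, BCity)⁺ = {AcctNo, OpenDate, CName, BCity}.
This closure contains every attribute of Account1, so Account1 ∩ Account2 → Account1. The join is lossless.

Yes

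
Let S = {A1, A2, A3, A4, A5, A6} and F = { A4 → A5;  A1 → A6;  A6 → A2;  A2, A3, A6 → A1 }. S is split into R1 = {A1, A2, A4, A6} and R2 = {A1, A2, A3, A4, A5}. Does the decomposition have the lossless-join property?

Common attributes: R1 ∩ R2 = {A1, A2, A4}.
Closure of {A1, A2, A4}: A4 → A5 applies, adding A5; A1 → A6 applies, adding A6. So (A1, A2, A4)⁺ = {A1, A2, A4, A5, A6}.
This closure contains every attribute of R1, so R1 ∩ R2 → R1. The join is lossless.

Yes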